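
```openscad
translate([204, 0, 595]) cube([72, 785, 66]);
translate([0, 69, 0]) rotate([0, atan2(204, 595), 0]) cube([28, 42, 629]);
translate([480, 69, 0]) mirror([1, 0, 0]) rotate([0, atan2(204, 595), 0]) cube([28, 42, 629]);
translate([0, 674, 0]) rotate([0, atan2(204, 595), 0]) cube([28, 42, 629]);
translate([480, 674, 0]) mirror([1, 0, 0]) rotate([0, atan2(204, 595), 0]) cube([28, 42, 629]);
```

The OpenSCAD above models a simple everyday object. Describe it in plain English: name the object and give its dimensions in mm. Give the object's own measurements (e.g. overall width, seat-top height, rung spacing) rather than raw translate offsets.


A sawhorse. A 72×785×66 mm beam (x, y, z) sits on two A-frame leg pairs. Each pair is two raked legs of 28×42 mm section (42 mm along y) splaying symmetrically in x. Each leg rises 595 mm vertically over 204 mm of horizontal reach and is 629 mm long along its own axis. Every leg's outer bottom edge rests on the floor and its outer top edge meets a bottom edge of the beam — the left legs (tilting toward +x) meet the beam's −x bottom edge, the right legs (their mirror images, tilting toward −x) meet its +x bottom edge — so the leg tops tuck under the beam, the beam's underside is 595 mm above the floor, and the feet are 480 mm apart outside-to-outside with the beam centred between them. The two leg pairs are set in 69 mm from either end of the beam.


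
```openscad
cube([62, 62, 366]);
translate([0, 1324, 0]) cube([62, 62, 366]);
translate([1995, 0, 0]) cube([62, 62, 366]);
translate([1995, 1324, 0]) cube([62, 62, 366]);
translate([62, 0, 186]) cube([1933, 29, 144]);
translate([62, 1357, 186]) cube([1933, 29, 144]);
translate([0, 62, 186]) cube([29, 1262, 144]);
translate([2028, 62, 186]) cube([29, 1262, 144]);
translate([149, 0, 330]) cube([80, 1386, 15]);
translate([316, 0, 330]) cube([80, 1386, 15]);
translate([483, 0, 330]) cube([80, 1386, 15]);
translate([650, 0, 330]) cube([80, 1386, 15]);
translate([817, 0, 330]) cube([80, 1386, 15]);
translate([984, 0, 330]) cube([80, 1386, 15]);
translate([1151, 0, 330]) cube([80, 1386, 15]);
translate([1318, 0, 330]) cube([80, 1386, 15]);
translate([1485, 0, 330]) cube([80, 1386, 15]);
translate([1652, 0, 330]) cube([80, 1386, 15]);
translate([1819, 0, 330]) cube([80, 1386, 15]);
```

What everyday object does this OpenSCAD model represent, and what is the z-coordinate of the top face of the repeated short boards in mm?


A bed frame. The slat-top height is 345 mm.

Four posts, four rails, and a row of slats — a bed frame. Slats sit on the rails at z = 186 + 144 = 330; with slat thickness 15, the top is 345 mm.


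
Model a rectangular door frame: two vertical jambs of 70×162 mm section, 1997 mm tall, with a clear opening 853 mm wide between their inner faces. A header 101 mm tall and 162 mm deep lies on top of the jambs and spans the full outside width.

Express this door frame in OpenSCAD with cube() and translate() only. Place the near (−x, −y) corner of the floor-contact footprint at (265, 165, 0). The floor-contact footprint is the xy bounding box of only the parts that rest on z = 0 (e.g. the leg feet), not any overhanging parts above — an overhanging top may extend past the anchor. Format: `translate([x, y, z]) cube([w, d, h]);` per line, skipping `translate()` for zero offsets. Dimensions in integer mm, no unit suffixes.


translate([265, 165, 0]) cube([70, 162, 1997]);
translate([1188, 165, 0]) cube([70, 162, 1997]);
translate([265, 165, 1997]) cube([993, 162, 101]);


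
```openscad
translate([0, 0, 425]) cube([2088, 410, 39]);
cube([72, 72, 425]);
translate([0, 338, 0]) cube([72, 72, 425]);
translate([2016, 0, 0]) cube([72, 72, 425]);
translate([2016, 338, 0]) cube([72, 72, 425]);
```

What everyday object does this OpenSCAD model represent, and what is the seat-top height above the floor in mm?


A bench. The seat-top height is 464 mm.

A long slab on four corner posts — a bench. The slab sits at z = 425 with thickness 39, so the top is 425 + 39 = 464 mm.


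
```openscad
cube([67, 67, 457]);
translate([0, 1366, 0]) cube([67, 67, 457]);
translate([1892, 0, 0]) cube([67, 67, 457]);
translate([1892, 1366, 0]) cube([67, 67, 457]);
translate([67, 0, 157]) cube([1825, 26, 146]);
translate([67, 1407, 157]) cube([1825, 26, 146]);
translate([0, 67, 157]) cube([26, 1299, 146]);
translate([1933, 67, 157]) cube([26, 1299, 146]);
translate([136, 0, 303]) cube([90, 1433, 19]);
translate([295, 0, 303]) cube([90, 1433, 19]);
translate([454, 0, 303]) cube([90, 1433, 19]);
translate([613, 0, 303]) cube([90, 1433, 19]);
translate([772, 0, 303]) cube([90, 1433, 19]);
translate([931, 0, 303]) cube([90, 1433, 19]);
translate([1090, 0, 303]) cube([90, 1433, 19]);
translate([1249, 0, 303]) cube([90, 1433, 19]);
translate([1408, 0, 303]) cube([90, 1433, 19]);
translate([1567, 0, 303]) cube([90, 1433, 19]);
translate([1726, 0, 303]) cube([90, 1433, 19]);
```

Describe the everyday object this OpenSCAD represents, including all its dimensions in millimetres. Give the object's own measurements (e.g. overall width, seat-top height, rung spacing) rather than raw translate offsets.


A bed frame 1959 mm long (x) by 1433 mm wide (y). Four 67×67 mm corner posts, 457 mm tall, at the corners of the footprint. Four rails of 26 mm thickness and 146 mm height run between adjacent posts with their undersides at z = 157 mm, their outer faces flush with the outside of the frame (the two x-running rails run between the posts' inner faces; the two y-running rails run between the posts' inner faces). 11 slats, each 90 mm wide (x) and 19 mm thick, lie across the top of the two x-running rails, running the full 1433 mm width of the frame in y; along x they sit between the end posts with a 69 mm gap after the −x posts and between neighbouring slats, leaving 76 mm before the +x posts.


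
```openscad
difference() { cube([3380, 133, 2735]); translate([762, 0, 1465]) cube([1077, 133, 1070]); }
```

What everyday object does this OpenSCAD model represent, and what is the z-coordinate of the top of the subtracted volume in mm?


A wall with a window opening. The window head height is 2535 mm.

A wall with a rectangular opening subtracted — a window. Sill at z = 1465, opening 1070 mm tall, so the head is at 1465 + 1070 = 2535 mm.


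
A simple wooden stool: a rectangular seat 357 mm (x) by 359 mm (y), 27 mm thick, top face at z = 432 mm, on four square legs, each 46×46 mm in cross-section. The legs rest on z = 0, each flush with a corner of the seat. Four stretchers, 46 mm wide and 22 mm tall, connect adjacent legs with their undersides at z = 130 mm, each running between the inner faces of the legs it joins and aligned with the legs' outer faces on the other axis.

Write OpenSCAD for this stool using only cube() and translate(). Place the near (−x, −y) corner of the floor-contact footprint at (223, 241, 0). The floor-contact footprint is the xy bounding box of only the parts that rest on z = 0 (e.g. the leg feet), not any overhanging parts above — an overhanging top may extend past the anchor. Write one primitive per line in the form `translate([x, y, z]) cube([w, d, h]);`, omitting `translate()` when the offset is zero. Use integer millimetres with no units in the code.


translate([223, 241, 405]) cube([357, 359, 27]);
translate([223, 241, 0]) cube([46, 46, 405]);
translate([534, 241, 0]) cube([46, 46, 405]);
translate([223, 554, 0]) cube([46, 46, 405]);
translate([534, 554, 0]) cube([46, 46, 405]);
translate([269, 241, 130]) cube([265, 46, 22]);
translate([269, 554, 130]) cube([265, 46, 22]);
translate([223, 287, 130]) cube([46, 267, 22]);
translate([534, 287, 130]) cube([46, 267, 22]);


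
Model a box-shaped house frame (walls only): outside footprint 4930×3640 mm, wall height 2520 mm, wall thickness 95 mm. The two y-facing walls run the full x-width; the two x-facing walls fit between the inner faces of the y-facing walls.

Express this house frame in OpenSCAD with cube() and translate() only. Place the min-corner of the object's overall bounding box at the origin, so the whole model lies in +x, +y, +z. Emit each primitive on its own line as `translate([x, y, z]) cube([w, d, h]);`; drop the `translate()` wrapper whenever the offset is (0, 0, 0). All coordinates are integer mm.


cube([4930, 95, 2520]);
translate([0, 3545, 0]) cube([4930, 95, 2520]);
translate([0, 95, 0]) cube([95, 3450, 2520]);
translate([4835, 95, 0]) cube([95, 3450, 2520]);


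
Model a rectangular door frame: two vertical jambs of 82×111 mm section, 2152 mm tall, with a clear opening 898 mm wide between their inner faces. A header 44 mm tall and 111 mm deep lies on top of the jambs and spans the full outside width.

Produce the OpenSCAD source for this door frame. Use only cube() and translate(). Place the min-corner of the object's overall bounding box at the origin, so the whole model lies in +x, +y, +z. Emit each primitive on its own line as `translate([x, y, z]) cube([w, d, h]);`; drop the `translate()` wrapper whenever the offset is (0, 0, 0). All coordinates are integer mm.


cube([82, 111, 2152]);
translate([980, 0, 0]) cube([82, 111, 2152]);
translate([0, 0, 2152]) cube([1062, 111, 44]);


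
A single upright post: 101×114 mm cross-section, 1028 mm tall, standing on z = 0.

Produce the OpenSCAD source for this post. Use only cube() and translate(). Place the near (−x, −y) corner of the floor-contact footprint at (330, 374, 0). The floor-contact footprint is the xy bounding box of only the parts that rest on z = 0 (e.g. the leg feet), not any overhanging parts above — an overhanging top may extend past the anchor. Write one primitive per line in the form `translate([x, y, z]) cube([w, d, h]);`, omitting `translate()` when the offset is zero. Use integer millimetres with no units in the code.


translate([330, 374, 0]) cube([101, 114, 1028]);


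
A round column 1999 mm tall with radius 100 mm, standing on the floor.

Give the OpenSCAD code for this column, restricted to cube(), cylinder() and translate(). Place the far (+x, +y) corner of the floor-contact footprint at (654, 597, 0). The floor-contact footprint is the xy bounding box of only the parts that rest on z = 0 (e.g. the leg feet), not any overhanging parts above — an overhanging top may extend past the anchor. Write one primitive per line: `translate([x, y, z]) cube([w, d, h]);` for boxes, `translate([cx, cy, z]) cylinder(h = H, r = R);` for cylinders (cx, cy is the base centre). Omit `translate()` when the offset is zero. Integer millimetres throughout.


translate([554, 497, 0]) cylinder(h = 1999, r = 100);


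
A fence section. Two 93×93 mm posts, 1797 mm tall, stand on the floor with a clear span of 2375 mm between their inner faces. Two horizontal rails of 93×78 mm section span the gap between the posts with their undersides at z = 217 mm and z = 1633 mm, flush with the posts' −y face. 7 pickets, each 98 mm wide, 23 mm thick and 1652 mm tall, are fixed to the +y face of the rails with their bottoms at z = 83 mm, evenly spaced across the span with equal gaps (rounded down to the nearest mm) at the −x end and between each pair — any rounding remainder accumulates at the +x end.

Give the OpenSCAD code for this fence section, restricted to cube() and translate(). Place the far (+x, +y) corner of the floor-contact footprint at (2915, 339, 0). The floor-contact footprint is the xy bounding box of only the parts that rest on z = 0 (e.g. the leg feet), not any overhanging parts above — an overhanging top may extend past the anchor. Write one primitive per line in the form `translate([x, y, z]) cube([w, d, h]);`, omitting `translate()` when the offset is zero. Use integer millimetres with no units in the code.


translate([354, 246, 0]) cube([93, 93, 1797]);
translate([2822, 246, 0]) cube([93, 93, 1797]);
translate([447, 246, 217]) cube([2375, 93, 78]);
translate([447, 246, 1633]) cube([2375, 93, 78]);
translate([658, 339, 83]) cube([98, 23, 1652]);
translate([967, 339, 83]) cube([98, 23, 1652]);
translate([1276, 339, 83]) cube([98, 23, 1652]);
translate([1585, 339, 83]) cube([98, 23, 1652]);
translate([1894, 339, 83]) cube([98, 23, 1652]);
translate([2203, 339, 83]) cube([98, 23, 1652]);
translate([2512, 339, 83]) cube([98, 23, 1652]);


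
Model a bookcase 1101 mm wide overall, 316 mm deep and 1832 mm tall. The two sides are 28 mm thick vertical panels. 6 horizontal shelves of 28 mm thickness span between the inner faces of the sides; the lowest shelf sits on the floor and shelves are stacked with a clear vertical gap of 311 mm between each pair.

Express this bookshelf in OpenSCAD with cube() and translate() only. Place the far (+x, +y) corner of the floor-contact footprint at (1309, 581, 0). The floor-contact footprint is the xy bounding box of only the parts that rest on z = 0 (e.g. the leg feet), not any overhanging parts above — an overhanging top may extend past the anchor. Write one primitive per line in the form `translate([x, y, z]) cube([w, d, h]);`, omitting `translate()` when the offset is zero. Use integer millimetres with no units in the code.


translate([208, 265, 0]) cube([28, 316, 1832]);
translate([1281, 265, 0]) cube([28, 316, 1832]);
translate([236, 265, 0]) cube([1045, 316, 28]);
translate([236, 265, 339]) cube([1045, 316, 28]);
translate([236, 265, 678]) cube([1045, 316, 28]);
translate([236, 265, 1017]) cube([1045, 316, 28]);
translate([236, 265, 1356]) cube([1045, 316, 28]);
translate([236, 265, 1695]) cube([1045, 316, 28]);


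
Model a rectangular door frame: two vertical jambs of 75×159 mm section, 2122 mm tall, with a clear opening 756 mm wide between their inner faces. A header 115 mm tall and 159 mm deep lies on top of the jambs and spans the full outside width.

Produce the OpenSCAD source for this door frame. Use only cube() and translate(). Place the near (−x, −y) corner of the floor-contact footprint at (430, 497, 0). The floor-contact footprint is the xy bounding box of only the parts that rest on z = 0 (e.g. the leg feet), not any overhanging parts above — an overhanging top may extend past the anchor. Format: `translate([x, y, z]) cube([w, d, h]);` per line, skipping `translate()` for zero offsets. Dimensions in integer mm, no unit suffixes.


translate([430, 497, 0]) cube([75, 159, 2122]);
translate([1261, 497, 0]) cube([75, 159, 2122]);
translate([430, 497, 2122]) cube([906, 159, 115]);


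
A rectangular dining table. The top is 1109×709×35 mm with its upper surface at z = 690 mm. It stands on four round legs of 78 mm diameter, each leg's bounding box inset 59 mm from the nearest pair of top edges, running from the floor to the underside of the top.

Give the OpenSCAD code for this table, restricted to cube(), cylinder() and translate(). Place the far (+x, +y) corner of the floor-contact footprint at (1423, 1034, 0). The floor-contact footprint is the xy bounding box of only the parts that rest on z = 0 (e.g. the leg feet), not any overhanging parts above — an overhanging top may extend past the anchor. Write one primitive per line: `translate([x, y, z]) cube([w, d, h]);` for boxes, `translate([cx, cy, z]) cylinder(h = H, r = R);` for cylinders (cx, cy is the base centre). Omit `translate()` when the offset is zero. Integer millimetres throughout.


translate([373, 384, 655]) cube([1109, 709, 35]);
translate([471, 482, 0]) cylinder(h = 655, r = 39);
translate([1384, 482, 0]) cylinder(h = 655, r = 39);
translate([471, 995, 0]) cylinder(h = 655, r = 39);
translate([1384, 995, 0]) cylinder(h = 655, r = 39);


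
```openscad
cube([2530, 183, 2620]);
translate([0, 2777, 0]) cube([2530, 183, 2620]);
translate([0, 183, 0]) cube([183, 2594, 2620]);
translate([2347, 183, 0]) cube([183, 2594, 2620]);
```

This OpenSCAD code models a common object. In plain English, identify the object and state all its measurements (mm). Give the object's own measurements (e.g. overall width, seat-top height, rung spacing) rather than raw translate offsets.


The wall frame of a small rectangular building: four walls, each 2620 mm tall and 183 mm thick, enclosing a footprint 2530 mm (x) by 2960 mm (y) outside-to-outside, with no floor or roof. The front and back walls (the −y and +y sides) span the full width; the two side walls fit between them.


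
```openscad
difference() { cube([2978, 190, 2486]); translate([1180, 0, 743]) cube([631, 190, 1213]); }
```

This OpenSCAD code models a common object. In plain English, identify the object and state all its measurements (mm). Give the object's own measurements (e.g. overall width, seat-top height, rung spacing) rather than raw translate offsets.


A wall 2978 mm long (x), 190 mm thick (y), 2486 mm tall, with a rectangular window opening cut through it. The opening is 631 mm wide and 1213 mm tall; its sill is at z = 743 mm and its near (−x) edge is 1180 mm from the wall's −x end. The opening passes through the full wall thickness.


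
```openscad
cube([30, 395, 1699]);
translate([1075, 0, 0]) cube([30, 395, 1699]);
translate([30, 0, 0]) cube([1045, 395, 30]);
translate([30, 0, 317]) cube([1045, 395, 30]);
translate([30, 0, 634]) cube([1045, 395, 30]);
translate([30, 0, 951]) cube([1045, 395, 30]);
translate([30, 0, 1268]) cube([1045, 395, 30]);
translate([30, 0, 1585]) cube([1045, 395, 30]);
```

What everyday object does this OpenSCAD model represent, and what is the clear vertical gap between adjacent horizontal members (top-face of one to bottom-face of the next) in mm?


A bookshelf. The clear shelf gap is 287 mm.

Two tall side panels with 6 horizontal boards between them — a bookshelf. The first two shelf undersides are at z = 0 and z = 317; with shelf thickness 30, the clear gap is 317 − 0 − 30 = 287 mm.


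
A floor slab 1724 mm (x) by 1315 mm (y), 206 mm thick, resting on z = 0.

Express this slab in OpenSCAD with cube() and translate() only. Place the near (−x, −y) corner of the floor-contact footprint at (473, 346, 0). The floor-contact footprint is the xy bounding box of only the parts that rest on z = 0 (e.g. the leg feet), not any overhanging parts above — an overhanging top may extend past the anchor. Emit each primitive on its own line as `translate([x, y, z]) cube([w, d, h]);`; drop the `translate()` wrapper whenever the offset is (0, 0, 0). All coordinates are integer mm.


translate([473, 346, 0]) cube([1724, 1315, 206]);


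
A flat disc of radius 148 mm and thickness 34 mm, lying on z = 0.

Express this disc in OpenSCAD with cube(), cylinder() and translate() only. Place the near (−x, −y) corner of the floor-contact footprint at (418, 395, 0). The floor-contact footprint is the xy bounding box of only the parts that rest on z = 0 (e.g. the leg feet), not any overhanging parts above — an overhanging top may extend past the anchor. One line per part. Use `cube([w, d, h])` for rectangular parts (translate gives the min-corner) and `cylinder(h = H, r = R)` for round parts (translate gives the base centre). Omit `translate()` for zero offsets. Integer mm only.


translate([566, 543, 0]) cylinder(h = 34, r = 148);


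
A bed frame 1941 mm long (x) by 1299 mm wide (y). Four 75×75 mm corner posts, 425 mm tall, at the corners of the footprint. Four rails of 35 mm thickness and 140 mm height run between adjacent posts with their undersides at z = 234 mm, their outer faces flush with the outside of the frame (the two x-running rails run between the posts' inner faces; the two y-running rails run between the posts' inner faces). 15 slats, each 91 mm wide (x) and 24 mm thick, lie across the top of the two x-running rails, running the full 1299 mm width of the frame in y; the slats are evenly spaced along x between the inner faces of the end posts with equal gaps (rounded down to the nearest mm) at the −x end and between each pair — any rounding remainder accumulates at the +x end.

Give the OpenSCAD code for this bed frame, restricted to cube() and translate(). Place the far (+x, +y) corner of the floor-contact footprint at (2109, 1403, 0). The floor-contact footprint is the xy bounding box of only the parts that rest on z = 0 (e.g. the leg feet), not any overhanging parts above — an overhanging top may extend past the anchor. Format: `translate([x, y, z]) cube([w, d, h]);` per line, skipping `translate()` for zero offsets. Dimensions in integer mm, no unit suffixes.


translate([168, 104, 0]) cube([75, 75, 425]);
translate([168, 1328, 0]) cube([75, 75, 425]);
translate([2034, 104, 0]) cube([75, 75, 425]);
translate([2034, 1328, 0]) cube([75, 75, 425]);
translate([243, 104, 234]) cube([1791, 35, 140]);
translate([243, 1368, 234]) cube([1791, 35, 140]);
translate([168, 179, 234]) cube([35, 1149, 140]);
translate([2074, 179, 234]) cube([35, 1149, 140]);
translate([269, 104, 374]) cube([91, 1299, 24]);
translate([386, 104, 374]) cube([91, 1299, 24]);
translate([503, 104, 374]) cube([91, 1299, 24]);
translate([620, 104, 374]) cube([91, 1299, 24]);
translate([737, 104, 374]) cube([91, 1299, 24]);
translate([854, 104, 374]) cube([91, 1299, 24]);
translate([971, 104, 374]) cube([91, 1299, 24]);
translate([1088, 104, 374]) cube([91, 1299, 24]);
translate([1205, 104, 374]) cube([91, 1299, 24]);
translate([1322, 104, 374]) cube([91, 1299, 24]);
translate([1439, 104, 374]) cube([91, 1299, 24]);
translate([1556, 104, 374]) cube([91, 1299, 24]);
translate([1673, 104, 374]) cube([91, 1299, 24]);
translate([1790, 104, 374]) cube([91, 1299, 24]);
translate([1907, 104, 374]) cube([91, 1299, 24]);


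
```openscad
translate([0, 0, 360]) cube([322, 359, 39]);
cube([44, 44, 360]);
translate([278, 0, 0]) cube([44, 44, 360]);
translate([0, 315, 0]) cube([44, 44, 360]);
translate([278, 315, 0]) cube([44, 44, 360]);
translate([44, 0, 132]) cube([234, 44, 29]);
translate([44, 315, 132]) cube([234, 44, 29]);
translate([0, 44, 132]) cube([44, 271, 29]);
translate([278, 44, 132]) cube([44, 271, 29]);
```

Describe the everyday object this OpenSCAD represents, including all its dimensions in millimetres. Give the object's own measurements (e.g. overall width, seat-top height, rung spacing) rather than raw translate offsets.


A simple wooden stool: a rectangular seat 322 mm (x) by 359 mm (y), 39 mm thick, top face at z = 399 mm, on four square legs, each 44×44 mm in cross-section. The legs rest on z = 0, each flush with a corner of the seat. Four stretchers, 44 mm wide and 29 mm tall, connect adjacent legs with their undersides at z = 132 mm, each running between the inner faces of the legs it joins and aligned with the legs' outer faces on the other axis.


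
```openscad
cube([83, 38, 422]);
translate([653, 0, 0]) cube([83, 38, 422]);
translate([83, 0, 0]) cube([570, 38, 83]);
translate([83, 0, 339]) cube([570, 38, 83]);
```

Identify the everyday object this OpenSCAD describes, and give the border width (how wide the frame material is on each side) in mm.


A picture frame. The border width is 83 mm.

Four thin pieces enclosing a rectangular opening — a picture frame. The two full-height stiles are 422 mm tall; the top rail sits at z = 339 and is 83 mm tall, so the border above the opening is 422 − 339 = 83 mm, matching the stile x-width.


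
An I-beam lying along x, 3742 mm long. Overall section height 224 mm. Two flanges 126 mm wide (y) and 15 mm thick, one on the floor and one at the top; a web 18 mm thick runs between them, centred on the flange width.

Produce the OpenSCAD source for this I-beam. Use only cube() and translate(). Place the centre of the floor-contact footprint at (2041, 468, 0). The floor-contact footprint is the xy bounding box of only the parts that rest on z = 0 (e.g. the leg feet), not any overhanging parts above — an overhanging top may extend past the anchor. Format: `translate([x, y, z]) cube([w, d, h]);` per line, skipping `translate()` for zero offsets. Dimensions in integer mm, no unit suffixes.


translate([170, 405, 0]) cube([3742, 126, 15]);
translate([170, 459, 15]) cube([3742, 18, 194]);
translate([170, 405, 209]) cube([3742, 126, 15]);


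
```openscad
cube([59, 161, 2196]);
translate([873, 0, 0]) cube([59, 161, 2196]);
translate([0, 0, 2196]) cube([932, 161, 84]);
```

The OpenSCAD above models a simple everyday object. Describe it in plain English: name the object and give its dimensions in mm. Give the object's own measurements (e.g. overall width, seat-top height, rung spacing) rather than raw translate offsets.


A door frame. The clear opening is 814 mm wide and 2196 mm high. Two 59 mm wide jambs, 161 mm deep, stand either side of the opening from the floor to the top of the opening. A 84 mm thick head sits across the top of both jambs, spanning the full outside width of the frame.


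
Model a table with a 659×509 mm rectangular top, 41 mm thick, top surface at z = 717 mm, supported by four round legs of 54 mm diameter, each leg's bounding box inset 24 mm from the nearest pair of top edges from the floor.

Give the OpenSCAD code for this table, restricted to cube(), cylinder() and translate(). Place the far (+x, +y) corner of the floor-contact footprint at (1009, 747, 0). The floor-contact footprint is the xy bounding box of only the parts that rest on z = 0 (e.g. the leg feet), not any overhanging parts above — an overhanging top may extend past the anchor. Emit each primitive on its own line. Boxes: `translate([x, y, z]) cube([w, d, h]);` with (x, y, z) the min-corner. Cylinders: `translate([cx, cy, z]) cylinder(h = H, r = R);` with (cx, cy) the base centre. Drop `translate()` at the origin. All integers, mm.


translate([374, 262, 676]) cube([659, 509, 41]);
translate([425, 313, 0]) cylinder(h = 676, r = 27);
translate([982, 313, 0]) cylinder(h = 676, r = 27);
translate([425, 720, 0]) cylinder(h = 676, r = 27);
translate([982, 720, 0]) cylinder(h = 676, r = 27);


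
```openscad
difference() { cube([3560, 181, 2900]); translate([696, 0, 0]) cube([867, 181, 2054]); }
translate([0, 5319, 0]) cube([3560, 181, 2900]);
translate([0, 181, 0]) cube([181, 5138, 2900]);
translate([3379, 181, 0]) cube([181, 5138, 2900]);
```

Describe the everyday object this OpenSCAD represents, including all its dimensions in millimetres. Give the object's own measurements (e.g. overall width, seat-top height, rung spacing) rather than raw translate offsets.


A single room: four walls, each 2900 mm tall and 181 mm thick, enclosing an outside footprint 3560×5500 mm (x × y), no floor or roof. The front and back walls (−y and +y sides) run the full x-width; the side walls fit between their inner faces. A door opening 867 mm wide and 2054 mm tall is cut through the front wall from the floor up, its −x edge 696 mm from the wall's −x end.


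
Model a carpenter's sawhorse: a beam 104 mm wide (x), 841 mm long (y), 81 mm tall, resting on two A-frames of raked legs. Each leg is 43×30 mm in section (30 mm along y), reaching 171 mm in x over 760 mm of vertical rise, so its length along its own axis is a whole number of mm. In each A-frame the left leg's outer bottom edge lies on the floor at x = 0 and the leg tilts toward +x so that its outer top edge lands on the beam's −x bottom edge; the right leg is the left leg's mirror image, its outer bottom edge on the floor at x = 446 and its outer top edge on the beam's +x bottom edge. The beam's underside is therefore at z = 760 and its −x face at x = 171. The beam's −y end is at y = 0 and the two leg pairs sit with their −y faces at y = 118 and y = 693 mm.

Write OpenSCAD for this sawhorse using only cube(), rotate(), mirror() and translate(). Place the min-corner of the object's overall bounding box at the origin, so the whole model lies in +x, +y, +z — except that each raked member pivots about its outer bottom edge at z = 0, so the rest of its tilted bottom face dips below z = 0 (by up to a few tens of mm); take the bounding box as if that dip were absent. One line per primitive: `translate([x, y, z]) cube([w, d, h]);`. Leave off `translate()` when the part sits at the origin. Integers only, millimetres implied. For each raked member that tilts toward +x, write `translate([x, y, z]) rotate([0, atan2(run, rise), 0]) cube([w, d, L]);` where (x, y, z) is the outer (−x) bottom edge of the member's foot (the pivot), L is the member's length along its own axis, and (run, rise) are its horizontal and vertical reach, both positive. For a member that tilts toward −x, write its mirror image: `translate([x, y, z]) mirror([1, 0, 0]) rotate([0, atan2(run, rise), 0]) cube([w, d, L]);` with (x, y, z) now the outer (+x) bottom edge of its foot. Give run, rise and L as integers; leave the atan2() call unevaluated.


translate([171, 0, 760]) cube([104, 841, 81]);
translate([0, 118, 0]) rotate([0, atan2(171, 760), 0]) cube([43, 30, 779]);
translate([446, 118, 0]) mirror([1, 0, 0]) rotate([0, atan2(171, 760), 0]) cube([43, 30, 779]);
translate([0, 693, 0]) rotate([0, atan2(171, 760), 0]) cube([43, 30, 779]);
translate([446, 693, 0]) mirror([1, 0, 0]) rotate([0, atan2(171, 760), 0]) cube([43, 30, 779]);


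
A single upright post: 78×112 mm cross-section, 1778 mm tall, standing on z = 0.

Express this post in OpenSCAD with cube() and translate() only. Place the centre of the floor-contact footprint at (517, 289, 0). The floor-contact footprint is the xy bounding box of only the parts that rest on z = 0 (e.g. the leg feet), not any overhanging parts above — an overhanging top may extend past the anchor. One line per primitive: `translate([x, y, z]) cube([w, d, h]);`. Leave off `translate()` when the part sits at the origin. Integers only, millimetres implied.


translate([478, 233, 0]) cube([78, 112, 1778]);


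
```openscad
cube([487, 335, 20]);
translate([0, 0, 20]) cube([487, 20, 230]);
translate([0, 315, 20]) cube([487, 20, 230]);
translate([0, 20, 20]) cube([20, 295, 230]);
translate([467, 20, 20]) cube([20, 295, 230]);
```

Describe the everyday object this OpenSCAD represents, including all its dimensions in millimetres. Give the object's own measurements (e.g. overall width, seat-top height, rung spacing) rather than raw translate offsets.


An open-topped rectangular box: outside dimensions 487×335×250 mm, with a uniform wall and base thickness of 20 mm. The base is a full 487×335 slab on the floor; four walls sit on top of the base. The front and back walls (the −y and +y sides) span the full width; the two side walls fit between them.


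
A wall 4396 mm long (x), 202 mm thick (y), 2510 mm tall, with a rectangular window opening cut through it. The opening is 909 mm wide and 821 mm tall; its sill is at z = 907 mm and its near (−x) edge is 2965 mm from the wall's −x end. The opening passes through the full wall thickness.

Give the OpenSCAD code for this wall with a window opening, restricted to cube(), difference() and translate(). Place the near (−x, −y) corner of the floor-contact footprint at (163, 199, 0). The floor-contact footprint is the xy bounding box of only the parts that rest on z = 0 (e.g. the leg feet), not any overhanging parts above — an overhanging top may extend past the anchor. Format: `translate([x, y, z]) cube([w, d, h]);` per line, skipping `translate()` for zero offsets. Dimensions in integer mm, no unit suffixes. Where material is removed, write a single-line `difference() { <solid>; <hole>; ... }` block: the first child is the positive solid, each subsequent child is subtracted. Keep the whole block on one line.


difference() { translate([163, 199, 0]) cube([4396, 202, 2510]); translate([3128, 199, 907]) cube([909, 202, 821]); }


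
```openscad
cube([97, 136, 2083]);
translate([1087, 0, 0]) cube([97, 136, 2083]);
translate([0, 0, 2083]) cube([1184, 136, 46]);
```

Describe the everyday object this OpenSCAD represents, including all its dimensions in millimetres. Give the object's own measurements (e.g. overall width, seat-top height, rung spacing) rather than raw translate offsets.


A door frame. The clear opening is 990 mm wide and 2083 mm high. Two 97 mm wide jambs, 136 mm deep, stand either side of the opening from the floor to the top of the opening. A 46 mm thick head sits across the top of both jambs, spanning the full outside width of the frame.


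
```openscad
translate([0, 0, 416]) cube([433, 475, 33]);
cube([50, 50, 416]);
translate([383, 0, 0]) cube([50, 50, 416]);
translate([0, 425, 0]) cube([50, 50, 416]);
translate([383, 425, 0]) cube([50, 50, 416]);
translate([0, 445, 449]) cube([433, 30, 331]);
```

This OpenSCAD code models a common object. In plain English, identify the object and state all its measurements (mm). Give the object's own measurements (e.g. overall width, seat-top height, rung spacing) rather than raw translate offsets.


A chair. The seat is a 433×475×33 mm slab with its top at z = 449 mm, on four 50×50 mm corner legs (flush with the seat edges, standing on z = 0). A flat backrest 30 mm thick, 331 mm tall, spans the full seat width and rises from the seat top along its +y edge, rear face flush with the rear of the seat.


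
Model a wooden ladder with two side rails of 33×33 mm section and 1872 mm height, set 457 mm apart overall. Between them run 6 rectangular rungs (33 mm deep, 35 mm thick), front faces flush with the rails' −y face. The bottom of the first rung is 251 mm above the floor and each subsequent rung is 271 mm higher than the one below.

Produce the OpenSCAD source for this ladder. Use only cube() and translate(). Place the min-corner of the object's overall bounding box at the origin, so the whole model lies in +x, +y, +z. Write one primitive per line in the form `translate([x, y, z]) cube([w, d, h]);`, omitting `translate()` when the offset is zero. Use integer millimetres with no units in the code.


cube([33, 33, 1872]);
translate([424, 0, 0]) cube([33, 33, 1872]);
translate([33, 0, 251]) cube([391, 33, 35]);
translate([33, 0, 522]) cube([391, 33, 35]);
translate([33, 0, 793]) cube([391, 33, 35]);
translate([33, 0, 1064]) cube([391, 33, 35]);
translate([33, 0, 1335]) cube([391, 33, 35]);
translate([33, 0, 1606]) cube([391, 33, 35]);


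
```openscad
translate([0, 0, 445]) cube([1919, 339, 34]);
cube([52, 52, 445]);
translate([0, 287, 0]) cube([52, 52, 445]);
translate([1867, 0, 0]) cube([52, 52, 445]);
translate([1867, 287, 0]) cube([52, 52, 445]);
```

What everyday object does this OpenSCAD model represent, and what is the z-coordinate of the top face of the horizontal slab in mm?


A bench. The seat-top height is 479 mm.

A long slab on four corner posts — a bench. The slab sits at z = 445 with thickness 34, so the top is 445 + 34 = 479 mm.


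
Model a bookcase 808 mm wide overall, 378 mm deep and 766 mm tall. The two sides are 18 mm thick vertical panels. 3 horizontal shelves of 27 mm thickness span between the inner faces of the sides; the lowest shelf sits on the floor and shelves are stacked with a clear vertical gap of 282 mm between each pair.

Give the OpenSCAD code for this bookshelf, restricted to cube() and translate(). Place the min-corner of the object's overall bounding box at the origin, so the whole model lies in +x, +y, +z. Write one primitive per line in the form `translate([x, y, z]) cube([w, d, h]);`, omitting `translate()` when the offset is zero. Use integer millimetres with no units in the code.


cube([18, 378, 766]);
translate([790, 0, 0]) cube([18, 378, 766]);
translate([18, 0, 0]) cube([772, 378, 27]);
translate([18, 0, 309]) cube([772, 378, 27]);
translate([18, 0, 618]) cube([772, 378, 27]);


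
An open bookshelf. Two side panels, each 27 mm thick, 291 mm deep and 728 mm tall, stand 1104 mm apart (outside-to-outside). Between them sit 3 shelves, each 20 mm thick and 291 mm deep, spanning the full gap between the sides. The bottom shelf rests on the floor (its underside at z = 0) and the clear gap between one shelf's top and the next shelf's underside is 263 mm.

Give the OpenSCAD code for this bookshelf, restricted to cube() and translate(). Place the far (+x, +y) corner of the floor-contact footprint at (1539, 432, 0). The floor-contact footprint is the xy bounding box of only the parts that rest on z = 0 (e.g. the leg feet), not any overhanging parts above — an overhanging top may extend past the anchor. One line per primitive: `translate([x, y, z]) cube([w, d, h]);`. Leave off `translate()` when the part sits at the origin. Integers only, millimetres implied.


translate([435, 141, 0]) cube([27, 291, 728]);
translate([1512, 141, 0]) cube([27, 291, 728]);
translate([462, 141, 0]) cube([1050, 291, 20]);
translate([462, 141, 283]) cube([1050, 291, 20]);
translate([462, 141, 566]) cube([1050, 291, 20]);


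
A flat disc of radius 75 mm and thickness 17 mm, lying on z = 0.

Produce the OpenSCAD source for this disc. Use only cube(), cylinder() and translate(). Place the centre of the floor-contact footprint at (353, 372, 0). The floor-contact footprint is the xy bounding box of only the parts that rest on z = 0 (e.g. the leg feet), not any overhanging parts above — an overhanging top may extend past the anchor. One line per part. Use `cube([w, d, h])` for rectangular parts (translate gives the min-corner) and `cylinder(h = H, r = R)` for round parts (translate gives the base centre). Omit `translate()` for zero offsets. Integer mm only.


translate([353, 372, 0]) cylinder(h = 17, r = 75);


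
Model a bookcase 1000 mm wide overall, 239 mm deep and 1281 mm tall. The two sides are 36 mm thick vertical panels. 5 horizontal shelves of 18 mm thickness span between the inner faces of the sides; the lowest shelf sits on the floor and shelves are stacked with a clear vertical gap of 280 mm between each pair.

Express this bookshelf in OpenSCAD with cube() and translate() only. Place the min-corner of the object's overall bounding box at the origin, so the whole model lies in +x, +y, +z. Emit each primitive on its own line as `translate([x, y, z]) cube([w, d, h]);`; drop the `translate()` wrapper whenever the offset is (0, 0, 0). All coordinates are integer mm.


cube([36, 239, 1281]);
translate([964, 0, 0]) cube([36, 239, 1281]);
translate([36, 0, 0]) cube([928, 239, 18]);
translate([36, 0, 298]) cube([928, 239, 18]);
translate([36, 0, 596]) cube([928, 239, 18]);
translate([36, 0, 894]) cube([928, 239, 18]);
translate([36, 0, 1192]) cube([928, 239, 18]);


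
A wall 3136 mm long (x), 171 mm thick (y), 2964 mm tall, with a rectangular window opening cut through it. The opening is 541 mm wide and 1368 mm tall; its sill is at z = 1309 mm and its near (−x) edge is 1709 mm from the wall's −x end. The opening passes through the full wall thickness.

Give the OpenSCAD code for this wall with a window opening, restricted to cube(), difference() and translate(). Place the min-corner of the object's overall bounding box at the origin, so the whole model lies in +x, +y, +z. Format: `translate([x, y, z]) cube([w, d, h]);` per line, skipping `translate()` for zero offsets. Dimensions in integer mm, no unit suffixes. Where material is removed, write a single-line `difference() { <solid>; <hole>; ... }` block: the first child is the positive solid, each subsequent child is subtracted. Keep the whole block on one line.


difference() { cube([3136, 171, 2964]); translate([1709, 0, 1309]) cube([541, 171, 1368]); }


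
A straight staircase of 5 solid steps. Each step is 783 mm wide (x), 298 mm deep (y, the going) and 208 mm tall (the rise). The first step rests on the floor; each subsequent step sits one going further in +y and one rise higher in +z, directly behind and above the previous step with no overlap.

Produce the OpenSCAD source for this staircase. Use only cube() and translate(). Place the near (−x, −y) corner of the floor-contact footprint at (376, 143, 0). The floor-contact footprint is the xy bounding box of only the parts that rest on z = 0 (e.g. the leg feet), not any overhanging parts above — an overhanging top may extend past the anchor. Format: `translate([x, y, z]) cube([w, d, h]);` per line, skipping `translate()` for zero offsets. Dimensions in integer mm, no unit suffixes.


translate([376, 143, 0]) cube([783, 298, 208]);
translate([376, 441, 208]) cube([783, 298, 208]);
translate([376, 739, 416]) cube([783, 298, 208]);
translate([376, 1037, 624]) cube([783, 298, 208]);
translate([376, 1335, 832]) cube([783, 298, 208]);


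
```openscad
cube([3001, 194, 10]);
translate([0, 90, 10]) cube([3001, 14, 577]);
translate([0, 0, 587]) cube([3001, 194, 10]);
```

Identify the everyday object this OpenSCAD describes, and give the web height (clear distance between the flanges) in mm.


An I-beam. The web height is 577 mm.

Two wide flanges with a thin centred web — an I-beam. Overall 597 mm minus two 10 mm flanges gives a web of 597 − 2·10 = 577 mm.
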